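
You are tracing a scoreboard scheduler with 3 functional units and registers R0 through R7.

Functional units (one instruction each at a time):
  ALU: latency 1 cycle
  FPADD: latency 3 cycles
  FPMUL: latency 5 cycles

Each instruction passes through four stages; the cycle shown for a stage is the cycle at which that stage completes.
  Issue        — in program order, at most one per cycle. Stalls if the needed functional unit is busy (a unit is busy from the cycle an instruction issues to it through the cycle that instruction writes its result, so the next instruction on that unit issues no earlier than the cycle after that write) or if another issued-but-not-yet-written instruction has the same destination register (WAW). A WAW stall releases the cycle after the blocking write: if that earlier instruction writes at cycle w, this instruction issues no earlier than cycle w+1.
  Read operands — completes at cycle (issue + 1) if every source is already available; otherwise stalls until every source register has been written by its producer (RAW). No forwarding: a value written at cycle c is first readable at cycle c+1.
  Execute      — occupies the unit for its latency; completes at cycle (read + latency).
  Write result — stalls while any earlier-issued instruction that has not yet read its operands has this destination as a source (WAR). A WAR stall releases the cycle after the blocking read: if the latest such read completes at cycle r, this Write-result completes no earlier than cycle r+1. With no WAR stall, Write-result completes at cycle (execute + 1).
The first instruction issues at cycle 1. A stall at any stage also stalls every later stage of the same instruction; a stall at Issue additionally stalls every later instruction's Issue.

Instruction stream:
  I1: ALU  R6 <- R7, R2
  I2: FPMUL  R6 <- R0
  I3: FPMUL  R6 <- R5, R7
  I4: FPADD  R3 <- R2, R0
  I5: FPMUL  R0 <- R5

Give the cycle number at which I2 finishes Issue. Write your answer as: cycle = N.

cycle = 5

  I1 | 1 | 2 | 3 | 4
  I2 | 5 | 6 | 11 | 12   WAW R6: wait I1 write@4
  I3 | 13 | 14 | 19 | 20   struct: FPMUL busy until I2 writes@12
  I4 | 14 | 15 | 18 | 19
  I5 | 21 | 22 | 27 | 28   struct: FPMUL busy until I3 writes@20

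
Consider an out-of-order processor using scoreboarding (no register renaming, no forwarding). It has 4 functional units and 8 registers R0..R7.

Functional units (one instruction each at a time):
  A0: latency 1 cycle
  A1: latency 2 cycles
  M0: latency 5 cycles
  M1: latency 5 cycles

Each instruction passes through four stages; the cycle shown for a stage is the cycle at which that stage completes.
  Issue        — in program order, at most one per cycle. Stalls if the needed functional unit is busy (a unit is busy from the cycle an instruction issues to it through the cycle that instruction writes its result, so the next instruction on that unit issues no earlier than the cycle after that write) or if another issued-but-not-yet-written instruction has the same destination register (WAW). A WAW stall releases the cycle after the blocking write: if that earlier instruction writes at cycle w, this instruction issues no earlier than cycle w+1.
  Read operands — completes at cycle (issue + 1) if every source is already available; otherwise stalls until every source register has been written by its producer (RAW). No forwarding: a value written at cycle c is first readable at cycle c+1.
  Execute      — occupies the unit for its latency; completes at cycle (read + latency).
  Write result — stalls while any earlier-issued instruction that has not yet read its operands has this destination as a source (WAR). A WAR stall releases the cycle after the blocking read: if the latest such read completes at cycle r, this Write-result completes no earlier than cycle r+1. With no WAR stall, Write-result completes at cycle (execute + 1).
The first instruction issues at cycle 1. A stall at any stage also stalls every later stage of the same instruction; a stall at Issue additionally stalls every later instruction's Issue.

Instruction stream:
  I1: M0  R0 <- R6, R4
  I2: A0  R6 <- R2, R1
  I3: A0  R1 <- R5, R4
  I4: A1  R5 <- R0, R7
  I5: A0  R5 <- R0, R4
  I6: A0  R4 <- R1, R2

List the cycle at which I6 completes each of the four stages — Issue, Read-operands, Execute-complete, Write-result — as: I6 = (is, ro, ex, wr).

I6 = (17, 18, 19, 20)

t=1  issue I1 (M0)
t=2  I1 read-ops; issue I2 (A0)
t=3  I2 read-ops
t=4  I2 finished on A0
t=5  I2→R6
t=6  issue I3 (A0)
t=7  I1 finished on M0; I3 read-ops; issue I4 (A1)
t=8  I1→R0; I3 finished on A0
t=9  I3→R1; I4 read-ops
t=11  I4 finished on A1
t=12  I4→R5
t=13  issue I5 (A0)
t=14  I5 read-ops
t=15  I5 finished on A0
t=16  I5→R5
t=17  issue I6 (A0)
t=18  I6 read-ops
t=19  I6 finished on A0
t=20  I6→R4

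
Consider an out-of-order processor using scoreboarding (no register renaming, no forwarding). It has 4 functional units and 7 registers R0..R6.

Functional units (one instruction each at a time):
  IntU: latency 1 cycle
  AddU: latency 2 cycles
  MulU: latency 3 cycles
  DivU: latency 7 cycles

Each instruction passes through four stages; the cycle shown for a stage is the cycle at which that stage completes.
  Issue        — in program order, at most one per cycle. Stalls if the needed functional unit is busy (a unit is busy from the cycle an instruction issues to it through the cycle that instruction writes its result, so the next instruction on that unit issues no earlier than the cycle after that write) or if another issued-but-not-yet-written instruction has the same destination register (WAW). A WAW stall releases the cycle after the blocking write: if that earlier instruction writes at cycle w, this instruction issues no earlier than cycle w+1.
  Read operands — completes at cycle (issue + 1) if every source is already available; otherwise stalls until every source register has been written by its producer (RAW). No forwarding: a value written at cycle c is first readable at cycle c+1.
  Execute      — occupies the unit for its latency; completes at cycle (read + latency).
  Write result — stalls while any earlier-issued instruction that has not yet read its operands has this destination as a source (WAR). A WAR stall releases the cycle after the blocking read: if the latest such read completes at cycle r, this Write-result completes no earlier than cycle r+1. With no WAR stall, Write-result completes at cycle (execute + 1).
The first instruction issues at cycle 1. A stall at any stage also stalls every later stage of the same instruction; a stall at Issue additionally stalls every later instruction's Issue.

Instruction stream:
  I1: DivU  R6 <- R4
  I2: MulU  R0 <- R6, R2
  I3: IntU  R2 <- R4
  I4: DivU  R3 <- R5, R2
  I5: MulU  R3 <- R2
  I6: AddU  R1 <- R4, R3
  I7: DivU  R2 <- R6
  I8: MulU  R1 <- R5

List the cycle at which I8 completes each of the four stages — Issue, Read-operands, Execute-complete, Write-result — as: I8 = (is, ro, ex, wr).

I8 = (32, 33, 36, 37)

[1] issue I1 (DivU)
[2] I1 read-ops; issue I2 (MulU)
[3] issue I3 (IntU)
[4] I3 read-ops
[5] I3 finished on IntU
[9] I1 finished on DivU
[10] I1→R6
[11] I2 read-ops; issue I4 (DivU)
[12] I3→R2
[13] I4 read-ops
[14] I2 finished on MulU
[15] I2→R0
[20] I4 finished on DivU
[21] I4→R3
[22] issue I5 (MulU)
[23] I5 read-ops; issue I6 (AddU)
[24] issue I7 (DivU)
[25] I7 read-ops
[26] I5 finished on MulU
[27] I5→R3
[28] I6 read-ops
[30] I6 finished on AddU
[31] I6→R1
[32] I7 finished on DivU; issue I8 (MulU)
[33] I7→R2; I8 read-ops
[36] I8 finished on MulU
[37] I8→R1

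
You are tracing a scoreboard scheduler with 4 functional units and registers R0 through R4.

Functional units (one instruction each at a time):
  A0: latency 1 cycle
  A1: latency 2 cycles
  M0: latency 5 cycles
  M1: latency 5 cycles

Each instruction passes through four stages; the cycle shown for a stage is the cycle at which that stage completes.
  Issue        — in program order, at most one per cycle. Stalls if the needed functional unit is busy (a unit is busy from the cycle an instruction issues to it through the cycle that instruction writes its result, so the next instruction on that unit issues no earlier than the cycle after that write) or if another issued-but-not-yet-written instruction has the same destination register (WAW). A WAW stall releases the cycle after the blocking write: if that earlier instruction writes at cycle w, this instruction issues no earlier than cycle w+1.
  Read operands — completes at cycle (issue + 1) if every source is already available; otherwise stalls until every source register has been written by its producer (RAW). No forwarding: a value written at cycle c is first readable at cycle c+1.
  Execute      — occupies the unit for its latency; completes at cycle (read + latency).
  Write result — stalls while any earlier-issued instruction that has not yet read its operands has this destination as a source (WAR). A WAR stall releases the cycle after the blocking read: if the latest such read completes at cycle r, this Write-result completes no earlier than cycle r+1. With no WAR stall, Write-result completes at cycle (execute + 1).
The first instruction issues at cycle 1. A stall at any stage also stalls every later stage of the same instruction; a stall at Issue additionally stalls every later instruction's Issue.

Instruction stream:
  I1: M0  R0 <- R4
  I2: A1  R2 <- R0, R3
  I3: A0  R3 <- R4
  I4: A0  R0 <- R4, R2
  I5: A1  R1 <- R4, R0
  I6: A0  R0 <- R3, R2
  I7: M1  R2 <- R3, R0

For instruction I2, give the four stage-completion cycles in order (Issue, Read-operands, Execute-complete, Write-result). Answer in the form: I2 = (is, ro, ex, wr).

I2 = (2, 9, 11, 12)

c1: issue I1 (M0)
c2: I1 read-ops; issue I2 (A1)
c3: issue I3 (A0)
c4: I3 read-ops
c5: I3 finished on A0
c7: I1 finished on M0
c8: I1→R0
c9: I2 read-ops
c10: I3→R3
c11: I2 finished on A1; issue I4 (A0)
c12: I2→R2
c13: I4 read-ops; issue I5 (A1)
c14: I4 finished on A0
c15: I4→R0
c16: I5 read-ops; issue I6 (A0)
c17: I6 read-ops; issue I7 (M1)
c18: I5 finished on A1; I6 finished on A0
c19: I5→R1; I6→R0
c20: I7 read-ops
c25: I7 finished on M1
c26: I7→R2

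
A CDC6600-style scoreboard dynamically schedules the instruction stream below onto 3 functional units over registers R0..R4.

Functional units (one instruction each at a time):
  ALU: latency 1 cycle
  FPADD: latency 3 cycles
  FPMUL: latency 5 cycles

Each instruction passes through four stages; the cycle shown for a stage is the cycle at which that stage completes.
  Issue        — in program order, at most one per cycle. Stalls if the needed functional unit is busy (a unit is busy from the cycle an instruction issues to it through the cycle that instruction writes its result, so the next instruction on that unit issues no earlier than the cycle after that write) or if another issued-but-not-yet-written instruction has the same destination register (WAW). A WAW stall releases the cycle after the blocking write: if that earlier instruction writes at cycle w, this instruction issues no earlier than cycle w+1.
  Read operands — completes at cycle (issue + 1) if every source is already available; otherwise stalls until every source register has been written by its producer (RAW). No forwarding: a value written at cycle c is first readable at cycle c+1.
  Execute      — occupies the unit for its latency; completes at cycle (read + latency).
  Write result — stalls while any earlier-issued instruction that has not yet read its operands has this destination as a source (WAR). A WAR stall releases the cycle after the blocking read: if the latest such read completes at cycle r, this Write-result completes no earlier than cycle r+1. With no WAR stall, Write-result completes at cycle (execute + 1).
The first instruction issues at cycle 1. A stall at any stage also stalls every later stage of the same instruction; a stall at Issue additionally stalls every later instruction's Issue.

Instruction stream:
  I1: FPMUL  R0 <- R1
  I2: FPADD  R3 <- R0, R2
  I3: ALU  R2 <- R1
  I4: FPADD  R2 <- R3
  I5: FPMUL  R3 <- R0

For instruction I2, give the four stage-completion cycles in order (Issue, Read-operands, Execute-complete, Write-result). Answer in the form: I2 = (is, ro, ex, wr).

[1] issue I1 (FPMUL)
[2] I1 read-ops | issue I2 (FPADD)
[3] issue I3 (ALU)
[4] I3 read-ops
[5] I3 finished on ALU
[7] I1 finished on FPMUL
[8] I1→R0
[9] I2 read-ops
[10] I3→R2
[12] I2 finished on FPADD
[13] I2→R3
[14] issue I4 (FPADD)
[15] I4 read-ops | issue I5 (FPMUL)
[16] I5 read-ops
[18] I4 finished on FPADD
[19] I4→R2
[21] I5 finished on FPMUL
[22] I5→R3

I2 = (2, 9, 12, 13)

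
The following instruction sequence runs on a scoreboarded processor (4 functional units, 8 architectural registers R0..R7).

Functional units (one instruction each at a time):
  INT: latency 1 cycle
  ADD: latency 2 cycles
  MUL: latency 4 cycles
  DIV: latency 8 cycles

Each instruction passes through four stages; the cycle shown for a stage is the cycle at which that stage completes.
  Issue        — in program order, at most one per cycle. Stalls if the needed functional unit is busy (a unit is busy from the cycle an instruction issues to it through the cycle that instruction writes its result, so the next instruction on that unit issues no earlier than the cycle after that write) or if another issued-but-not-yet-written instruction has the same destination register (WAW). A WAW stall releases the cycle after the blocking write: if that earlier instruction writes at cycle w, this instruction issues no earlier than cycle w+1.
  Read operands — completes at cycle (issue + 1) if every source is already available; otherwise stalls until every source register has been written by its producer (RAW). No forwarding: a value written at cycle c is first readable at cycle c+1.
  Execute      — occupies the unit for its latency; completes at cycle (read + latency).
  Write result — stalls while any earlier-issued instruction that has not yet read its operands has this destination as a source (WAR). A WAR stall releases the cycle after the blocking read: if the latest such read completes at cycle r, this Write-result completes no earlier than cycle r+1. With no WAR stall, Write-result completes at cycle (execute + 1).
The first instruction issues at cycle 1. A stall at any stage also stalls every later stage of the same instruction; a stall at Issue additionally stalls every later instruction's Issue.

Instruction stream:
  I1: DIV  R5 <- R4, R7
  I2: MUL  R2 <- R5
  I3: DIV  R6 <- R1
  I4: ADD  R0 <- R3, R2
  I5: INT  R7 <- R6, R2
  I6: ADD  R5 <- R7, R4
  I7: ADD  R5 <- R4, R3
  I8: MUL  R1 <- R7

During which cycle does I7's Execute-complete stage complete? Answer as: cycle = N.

cycle = 33

I1  is:1  ro:2  ex:10  wr:11
I2  is:2  ro:12  ex:16  wr:17  — RAW R5: wait I1 write@11
I3  is:12  ro:13  ex:21  wr:22  — struct: DIV busy until I1 writes@11
I4  is:13  ro:18  ex:20  wr:21  — RAW R2: wait I2 write@17
I5  is:14  ro:23  ex:24  wr:25  — RAW R6: wait I3 write@22
I6  is:22  ro:26  ex:28  wr:29  — struct: ADD busy until I4 writes@21, RAW R7: wait I5 write@25
I7  is:30  ro:31  ex:33  wr:34  — struct: ADD busy until I6 writes@29
I8  is:31  ro:32  ex:36  wr:37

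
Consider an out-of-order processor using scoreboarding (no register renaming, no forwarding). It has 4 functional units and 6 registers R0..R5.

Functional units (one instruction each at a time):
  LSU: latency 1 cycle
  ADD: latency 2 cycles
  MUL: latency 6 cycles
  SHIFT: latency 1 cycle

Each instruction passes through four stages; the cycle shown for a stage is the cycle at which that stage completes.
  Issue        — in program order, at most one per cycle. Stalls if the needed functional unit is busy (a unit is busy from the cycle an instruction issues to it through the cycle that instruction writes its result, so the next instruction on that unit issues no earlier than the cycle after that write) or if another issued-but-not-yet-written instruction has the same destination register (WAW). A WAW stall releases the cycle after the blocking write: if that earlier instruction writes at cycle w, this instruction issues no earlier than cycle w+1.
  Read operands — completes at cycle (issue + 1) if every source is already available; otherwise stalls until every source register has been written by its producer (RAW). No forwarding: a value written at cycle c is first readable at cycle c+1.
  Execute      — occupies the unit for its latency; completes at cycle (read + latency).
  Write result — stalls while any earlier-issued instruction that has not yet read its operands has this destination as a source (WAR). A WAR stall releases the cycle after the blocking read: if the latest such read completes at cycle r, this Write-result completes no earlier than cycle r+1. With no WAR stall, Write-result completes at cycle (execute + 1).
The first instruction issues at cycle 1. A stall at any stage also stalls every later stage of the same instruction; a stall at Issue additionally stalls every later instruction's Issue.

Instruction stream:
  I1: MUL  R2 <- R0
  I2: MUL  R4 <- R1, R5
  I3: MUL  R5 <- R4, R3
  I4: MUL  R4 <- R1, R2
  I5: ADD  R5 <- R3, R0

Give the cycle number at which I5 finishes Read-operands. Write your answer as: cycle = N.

cycle = 30

cycle 1: I1→MUL
cycle 2: I1 RO
cycle 8: I1 EX
cycle 9: I1 WR R2
cycle 10: I2→MUL
cycle 11: I2 RO
cycle 17: I2 EX
cycle 18: I2 WR R4
cycle 19: I3→MUL
cycle 20: I3 RO
cycle 26: I3 EX
cycle 27: I3 WR R5
cycle 28: I4→MUL
cycle 29: I4 RO, I5→ADD
cycle 30: I5 RO
cycle 32: I5 EX
cycle 33: I5 WR R5
cycle 35: I4 EX
cycle 36: I4 WR R4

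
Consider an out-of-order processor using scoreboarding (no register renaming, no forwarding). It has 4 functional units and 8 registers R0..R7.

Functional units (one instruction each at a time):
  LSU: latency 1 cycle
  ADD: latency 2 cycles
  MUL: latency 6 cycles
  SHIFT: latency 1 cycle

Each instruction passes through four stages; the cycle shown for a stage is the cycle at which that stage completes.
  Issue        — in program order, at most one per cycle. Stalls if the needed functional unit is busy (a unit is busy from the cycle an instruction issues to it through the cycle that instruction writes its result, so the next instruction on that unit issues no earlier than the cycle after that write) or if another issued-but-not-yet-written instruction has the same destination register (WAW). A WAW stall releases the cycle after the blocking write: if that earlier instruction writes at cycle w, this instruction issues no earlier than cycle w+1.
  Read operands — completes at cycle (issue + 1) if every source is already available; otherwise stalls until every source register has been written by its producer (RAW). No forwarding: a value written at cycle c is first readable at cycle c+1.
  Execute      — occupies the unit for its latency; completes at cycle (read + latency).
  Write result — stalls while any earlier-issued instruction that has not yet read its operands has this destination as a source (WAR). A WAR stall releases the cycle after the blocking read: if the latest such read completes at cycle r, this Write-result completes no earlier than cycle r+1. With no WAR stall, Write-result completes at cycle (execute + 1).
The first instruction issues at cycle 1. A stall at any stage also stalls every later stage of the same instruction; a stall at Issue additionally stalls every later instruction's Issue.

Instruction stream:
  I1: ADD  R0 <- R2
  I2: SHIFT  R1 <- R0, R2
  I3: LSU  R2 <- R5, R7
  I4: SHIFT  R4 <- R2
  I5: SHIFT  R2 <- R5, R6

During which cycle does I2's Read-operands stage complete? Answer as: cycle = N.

cycle = 6

1) issue 1, read 2, done 4, write 5
2) issue 2, read 6, done 7, write 8  <RAW R0: wait I1 write@5>
3) issue 3, read 4, done 5, write 7  <WAR R2: wait I2 read@6>
4) issue 9, read 10, done 11, write 12  <struct: SHIFT busy until I2 writes@8>
5) issue 13, read 14, done 15, write 16  <struct: SHIFT busy until I4 writes@12>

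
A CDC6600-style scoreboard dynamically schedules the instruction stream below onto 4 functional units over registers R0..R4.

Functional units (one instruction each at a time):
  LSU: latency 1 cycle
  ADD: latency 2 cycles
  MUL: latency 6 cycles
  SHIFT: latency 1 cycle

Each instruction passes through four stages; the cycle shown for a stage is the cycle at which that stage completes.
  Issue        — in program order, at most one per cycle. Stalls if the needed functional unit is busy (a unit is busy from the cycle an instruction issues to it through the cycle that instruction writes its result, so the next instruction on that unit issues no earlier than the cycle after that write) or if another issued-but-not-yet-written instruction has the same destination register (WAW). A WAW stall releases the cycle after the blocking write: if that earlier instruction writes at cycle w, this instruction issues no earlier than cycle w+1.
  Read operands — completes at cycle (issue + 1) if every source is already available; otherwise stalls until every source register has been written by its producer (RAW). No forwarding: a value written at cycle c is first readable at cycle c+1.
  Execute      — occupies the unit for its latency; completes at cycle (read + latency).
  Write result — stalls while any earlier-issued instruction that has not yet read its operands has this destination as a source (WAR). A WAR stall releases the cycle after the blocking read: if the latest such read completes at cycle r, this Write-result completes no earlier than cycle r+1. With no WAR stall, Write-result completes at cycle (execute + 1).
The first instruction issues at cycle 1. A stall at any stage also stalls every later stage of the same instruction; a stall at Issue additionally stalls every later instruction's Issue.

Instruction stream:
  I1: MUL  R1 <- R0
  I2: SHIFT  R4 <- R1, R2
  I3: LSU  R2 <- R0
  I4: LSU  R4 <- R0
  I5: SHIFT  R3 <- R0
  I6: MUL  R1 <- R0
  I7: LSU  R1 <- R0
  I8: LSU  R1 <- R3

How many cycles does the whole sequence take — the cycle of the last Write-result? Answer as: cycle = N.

[I1] 1/2/8/9
[I2] 2/10/11/12  (RAW R1: wait I1 write@9)
[I3] 3/4/5/11  (WAR R2: wait I2 read@10)
[I4] 13/14/15/16  (WAW R4: wait I2 write@12)
[I5] 14/15/16/17
[I6] 15/16/22/23
[I7] 24/25/26/27  (WAW R1: wait I6 write@23)
[I8] 28/29/30/31  (struct: LSU busy until I7 writes@27)

cycle = 31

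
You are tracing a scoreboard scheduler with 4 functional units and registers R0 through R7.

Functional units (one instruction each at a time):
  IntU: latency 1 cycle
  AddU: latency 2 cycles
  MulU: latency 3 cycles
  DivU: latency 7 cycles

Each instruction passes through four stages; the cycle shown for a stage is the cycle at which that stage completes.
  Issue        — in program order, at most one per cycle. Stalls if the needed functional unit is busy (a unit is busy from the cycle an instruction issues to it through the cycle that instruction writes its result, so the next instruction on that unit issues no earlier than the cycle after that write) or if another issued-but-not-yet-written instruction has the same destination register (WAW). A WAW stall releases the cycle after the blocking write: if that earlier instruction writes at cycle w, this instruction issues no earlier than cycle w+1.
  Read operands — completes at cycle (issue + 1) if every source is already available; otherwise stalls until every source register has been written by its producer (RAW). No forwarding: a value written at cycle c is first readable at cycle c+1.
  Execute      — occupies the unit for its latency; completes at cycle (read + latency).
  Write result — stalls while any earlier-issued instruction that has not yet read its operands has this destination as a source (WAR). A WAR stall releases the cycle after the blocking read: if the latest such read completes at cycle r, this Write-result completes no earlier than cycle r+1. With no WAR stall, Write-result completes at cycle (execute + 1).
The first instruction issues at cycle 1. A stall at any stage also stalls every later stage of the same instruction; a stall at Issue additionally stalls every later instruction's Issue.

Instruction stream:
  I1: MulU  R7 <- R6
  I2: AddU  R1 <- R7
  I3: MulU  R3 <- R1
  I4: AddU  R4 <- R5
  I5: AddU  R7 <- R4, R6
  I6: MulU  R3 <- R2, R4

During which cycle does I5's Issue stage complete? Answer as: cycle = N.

  I1 | 1 | 2 | 5 | 6
  I2 | 2 | 7 | 9 | 10   RAW R7: wait I1 write@6
  I3 | 7 | 11 | 14 | 15   struct: MulU busy until I1 writes@6 · RAW R1: wait I2 write@10
  I4 | 11 | 12 | 14 | 15   struct: AddU busy until I2 writes@10
  I5 | 16 | 17 | 19 | 20   struct: AddU busy until I4 writes@15
  I6 | 17 | 18 | 21 | 22

cycle = 16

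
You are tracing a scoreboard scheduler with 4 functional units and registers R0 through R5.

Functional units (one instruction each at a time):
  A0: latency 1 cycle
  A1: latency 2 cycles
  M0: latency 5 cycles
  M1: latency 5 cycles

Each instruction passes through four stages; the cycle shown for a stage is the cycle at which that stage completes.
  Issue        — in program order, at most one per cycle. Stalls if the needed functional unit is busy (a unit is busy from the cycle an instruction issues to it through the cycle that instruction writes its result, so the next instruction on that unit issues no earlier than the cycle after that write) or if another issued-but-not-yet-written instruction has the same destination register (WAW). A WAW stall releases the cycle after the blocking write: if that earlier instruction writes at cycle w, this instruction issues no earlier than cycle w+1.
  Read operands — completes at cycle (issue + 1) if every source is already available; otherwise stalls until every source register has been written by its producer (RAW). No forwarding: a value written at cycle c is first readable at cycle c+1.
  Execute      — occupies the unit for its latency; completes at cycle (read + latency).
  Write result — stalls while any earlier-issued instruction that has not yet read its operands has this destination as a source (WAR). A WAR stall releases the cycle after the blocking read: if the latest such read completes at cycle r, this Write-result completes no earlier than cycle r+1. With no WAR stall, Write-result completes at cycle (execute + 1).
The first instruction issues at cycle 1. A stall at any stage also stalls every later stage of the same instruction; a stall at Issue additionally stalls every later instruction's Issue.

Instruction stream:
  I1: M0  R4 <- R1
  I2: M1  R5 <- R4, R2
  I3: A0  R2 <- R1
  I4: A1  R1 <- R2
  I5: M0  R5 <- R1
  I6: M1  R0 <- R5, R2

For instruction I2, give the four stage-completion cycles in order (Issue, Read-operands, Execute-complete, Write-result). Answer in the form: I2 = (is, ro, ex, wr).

I2 = (2, 9, 14, 15)

t=1  I1→M0
t=2  I1 RO; I2→M1
t=3  I3→A0
t=4  I3 RO; I4→A1
t=5  I3 EX
t=7  I1 EX
t=8  I1 WR R4
t=9  I2 RO
t=10  I3 WR R2
t=11  I4 RO
t=13  I4 EX
t=14  I2 EX; I4 WR R1
t=15  I2 WR R5
t=16  I5→M0
t=17  I5 RO; I6→M1
t=22  I5 EX
t=23  I5 WR R5
t=24  I6 RO
t=29  I6 EX
t=30  I6 WR R0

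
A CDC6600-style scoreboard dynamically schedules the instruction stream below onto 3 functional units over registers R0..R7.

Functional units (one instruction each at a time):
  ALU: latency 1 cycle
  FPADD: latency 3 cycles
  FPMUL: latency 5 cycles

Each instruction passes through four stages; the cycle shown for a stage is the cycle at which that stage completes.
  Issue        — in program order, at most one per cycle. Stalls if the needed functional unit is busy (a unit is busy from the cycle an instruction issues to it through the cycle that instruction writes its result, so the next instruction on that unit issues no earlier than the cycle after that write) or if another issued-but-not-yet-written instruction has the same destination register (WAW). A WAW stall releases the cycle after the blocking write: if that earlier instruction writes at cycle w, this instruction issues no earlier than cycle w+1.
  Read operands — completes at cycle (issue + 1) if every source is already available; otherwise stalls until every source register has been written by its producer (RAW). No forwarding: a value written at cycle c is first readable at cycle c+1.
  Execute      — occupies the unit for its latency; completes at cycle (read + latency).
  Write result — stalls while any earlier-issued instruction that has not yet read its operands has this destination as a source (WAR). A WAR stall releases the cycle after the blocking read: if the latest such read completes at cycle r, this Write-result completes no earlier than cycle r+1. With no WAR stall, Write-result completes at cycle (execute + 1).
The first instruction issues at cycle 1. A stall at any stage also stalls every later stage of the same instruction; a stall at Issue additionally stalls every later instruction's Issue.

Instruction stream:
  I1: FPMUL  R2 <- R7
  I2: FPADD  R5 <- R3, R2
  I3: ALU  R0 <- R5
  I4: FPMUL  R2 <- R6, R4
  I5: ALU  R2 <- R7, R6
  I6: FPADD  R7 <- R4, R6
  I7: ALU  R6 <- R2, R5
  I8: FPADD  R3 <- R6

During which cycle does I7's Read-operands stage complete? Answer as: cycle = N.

I1  is:1  ro:2  ex:7  wr:8
I2  is:2  ro:9  ex:12  wr:13  — RAW R2: wait I1 write@8
I3  is:3  ro:14  ex:15  wr:16  — RAW R5: wait I2 write@13
I4  is:9  ro:10  ex:15  wr:16  — struct: FPMUL busy until I1 writes@8
I5  is:17  ro:18  ex:19  wr:20  — WAW R2: wait I4 write@16
I6  is:18  ro:19  ex:22  wr:23
I7  is:21  ro:22  ex:23  wr:24  — struct: ALU busy until I5 writes@20
I8  is:24  ro:25  ex:28  wr:29  — struct: FPADD busy until I6 writes@23

cycle = 22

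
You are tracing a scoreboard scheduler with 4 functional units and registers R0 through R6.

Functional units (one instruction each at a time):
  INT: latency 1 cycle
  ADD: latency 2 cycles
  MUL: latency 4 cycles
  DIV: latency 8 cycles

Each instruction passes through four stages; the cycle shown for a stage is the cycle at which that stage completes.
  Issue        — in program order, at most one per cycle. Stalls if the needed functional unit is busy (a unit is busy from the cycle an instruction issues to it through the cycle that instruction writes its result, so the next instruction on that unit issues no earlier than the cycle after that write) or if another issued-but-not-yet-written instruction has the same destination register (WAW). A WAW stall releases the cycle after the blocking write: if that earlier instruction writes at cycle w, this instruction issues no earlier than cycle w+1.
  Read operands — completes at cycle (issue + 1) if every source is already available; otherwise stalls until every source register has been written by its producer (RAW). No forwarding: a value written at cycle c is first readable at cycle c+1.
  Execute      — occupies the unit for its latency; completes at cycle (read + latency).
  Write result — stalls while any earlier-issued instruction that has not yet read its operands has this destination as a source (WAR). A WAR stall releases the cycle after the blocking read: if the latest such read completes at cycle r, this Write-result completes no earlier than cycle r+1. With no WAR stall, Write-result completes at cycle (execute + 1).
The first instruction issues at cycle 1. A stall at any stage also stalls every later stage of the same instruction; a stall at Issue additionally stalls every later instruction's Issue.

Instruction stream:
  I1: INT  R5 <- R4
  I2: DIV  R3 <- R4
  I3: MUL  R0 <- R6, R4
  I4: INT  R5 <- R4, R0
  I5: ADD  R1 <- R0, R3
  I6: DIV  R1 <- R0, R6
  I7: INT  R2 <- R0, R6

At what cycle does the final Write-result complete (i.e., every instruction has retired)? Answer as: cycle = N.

  I1 | 1 | 2 | 3 | 4
  I2 | 2 | 3 | 11 | 12
  I3 | 3 | 4 | 8 | 9
  I4 | 5 | 10 | 11 | 12   struct: INT busy until I1 writes@4 · RAW R0: wait I3 write@9
  I5 | 6 | 13 | 15 | 16   RAW R3: wait I2 write@12
  I6 | 17 | 18 | 26 | 27   WAW R1: wait I5 write@16
  I7 | 18 | 19 | 20 | 21

cycle = 27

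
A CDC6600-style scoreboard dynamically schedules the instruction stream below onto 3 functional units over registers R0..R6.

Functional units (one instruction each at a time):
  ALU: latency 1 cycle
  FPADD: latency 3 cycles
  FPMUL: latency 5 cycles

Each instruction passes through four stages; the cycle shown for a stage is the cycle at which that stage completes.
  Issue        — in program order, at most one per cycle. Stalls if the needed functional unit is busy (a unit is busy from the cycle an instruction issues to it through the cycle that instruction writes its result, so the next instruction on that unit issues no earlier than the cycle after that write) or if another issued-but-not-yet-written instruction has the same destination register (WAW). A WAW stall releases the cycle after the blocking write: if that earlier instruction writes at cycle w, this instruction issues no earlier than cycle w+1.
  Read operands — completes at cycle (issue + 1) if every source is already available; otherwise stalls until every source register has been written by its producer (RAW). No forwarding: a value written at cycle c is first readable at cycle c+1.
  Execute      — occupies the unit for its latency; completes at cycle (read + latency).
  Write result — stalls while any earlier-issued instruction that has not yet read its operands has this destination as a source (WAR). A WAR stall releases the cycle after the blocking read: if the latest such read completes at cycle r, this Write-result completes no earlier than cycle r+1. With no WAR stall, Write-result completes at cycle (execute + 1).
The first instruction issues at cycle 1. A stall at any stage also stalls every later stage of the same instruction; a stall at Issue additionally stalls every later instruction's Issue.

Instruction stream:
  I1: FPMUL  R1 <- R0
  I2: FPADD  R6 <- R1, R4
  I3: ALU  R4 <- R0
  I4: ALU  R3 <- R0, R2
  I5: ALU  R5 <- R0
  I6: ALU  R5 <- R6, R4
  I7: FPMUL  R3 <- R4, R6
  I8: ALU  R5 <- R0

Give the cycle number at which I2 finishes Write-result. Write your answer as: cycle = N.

  I1 | 1 | 2 | 7 | 8
  I2 | 2 | 9 | 12 | 13   RAW R1: wait I1 write@8
  I3 | 3 | 4 | 5 | 10   WAR R4: wait I2 read@9
  I4 | 11 | 12 | 13 | 14   struct: ALU busy until I3 writes@10
  I5 | 15 | 16 | 17 | 18   struct: ALU busy until I4 writes@14
  I6 | 19 | 20 | 21 | 22   struct: ALU busy until I5 writes@18
  I7 | 20 | 21 | 26 | 27
  I8 | 23 | 24 | 25 | 26   struct: ALU busy until I6 writes@22

cycle = 13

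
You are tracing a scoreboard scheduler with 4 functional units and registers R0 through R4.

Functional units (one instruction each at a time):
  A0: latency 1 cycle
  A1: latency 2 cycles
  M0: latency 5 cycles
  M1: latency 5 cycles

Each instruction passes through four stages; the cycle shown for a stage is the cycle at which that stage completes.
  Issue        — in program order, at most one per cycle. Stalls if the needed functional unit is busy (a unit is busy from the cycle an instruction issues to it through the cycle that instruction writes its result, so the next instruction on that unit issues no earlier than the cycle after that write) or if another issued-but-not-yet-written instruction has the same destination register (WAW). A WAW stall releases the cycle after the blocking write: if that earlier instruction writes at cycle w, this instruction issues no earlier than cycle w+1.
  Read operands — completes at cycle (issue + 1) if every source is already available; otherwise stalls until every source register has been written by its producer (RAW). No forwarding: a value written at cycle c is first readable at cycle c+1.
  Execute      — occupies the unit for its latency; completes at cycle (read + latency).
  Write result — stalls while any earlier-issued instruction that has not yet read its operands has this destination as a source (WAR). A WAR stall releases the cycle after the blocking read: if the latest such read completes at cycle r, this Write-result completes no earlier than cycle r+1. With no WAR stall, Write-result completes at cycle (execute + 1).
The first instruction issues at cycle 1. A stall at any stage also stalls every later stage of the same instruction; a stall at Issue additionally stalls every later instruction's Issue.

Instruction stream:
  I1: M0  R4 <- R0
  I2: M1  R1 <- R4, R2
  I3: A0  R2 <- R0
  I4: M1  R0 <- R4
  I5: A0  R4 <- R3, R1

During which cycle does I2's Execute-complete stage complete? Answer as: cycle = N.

cycle = 14

I1 -> (1, 2, 7, 8)
I2 -> (2, 9, 14, 15)  // RAW R4: wait I1 write@8
I3 -> (3, 4, 5, 10)  // WAR R2: wait I2 read@9
I4 -> (16, 17, 22, 23)  // struct: M1 busy until I2 writes@15
I5 -> (17, 18, 19, 20)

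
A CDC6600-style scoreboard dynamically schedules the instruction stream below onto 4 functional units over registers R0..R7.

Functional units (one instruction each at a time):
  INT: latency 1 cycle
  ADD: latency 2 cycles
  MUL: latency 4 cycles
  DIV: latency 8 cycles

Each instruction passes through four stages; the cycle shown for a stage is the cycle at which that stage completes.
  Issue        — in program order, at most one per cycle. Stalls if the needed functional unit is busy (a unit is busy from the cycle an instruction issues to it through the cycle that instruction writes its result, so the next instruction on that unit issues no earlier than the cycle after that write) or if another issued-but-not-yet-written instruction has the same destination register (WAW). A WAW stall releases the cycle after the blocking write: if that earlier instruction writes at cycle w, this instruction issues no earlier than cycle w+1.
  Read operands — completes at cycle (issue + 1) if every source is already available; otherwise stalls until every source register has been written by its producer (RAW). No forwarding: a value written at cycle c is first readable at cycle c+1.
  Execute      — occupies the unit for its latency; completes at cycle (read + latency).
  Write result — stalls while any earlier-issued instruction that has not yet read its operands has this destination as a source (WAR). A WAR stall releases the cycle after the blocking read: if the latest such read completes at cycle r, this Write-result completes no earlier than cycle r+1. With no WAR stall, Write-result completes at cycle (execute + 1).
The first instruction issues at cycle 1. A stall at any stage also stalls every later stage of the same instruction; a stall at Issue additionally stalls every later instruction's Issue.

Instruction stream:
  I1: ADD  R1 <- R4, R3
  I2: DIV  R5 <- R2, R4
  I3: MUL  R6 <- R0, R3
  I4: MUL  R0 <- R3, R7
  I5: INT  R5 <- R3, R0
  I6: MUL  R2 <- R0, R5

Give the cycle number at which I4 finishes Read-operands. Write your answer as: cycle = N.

cycle 1: issue I1 (ADD)
cycle 2: I1 read-ops | issue I2 (DIV)
cycle 3: I2 read-ops | issue I3 (MUL)
cycle 4: I1 finished on ADD | I3 read-ops
cycle 5: I1→R1
cycle 8: I3 finished on MUL
cycle 9: I3→R6
cycle 10: issue I4 (MUL)
cycle 11: I2 finished on DIV | I4 read-ops
cycle 12: I2→R5
cycle 13: issue I5 (INT)
cycle 15: I4 finished on MUL
cycle 16: I4→R0
cycle 17: I5 read-ops | issue I6 (MUL)
cycle 18: I5 finished on INT
cycle 19: I5→R5
cycle 20: I6 read-ops
cycle 24: I6 finished on MUL
cycle 25: I6→R2

cycle = 11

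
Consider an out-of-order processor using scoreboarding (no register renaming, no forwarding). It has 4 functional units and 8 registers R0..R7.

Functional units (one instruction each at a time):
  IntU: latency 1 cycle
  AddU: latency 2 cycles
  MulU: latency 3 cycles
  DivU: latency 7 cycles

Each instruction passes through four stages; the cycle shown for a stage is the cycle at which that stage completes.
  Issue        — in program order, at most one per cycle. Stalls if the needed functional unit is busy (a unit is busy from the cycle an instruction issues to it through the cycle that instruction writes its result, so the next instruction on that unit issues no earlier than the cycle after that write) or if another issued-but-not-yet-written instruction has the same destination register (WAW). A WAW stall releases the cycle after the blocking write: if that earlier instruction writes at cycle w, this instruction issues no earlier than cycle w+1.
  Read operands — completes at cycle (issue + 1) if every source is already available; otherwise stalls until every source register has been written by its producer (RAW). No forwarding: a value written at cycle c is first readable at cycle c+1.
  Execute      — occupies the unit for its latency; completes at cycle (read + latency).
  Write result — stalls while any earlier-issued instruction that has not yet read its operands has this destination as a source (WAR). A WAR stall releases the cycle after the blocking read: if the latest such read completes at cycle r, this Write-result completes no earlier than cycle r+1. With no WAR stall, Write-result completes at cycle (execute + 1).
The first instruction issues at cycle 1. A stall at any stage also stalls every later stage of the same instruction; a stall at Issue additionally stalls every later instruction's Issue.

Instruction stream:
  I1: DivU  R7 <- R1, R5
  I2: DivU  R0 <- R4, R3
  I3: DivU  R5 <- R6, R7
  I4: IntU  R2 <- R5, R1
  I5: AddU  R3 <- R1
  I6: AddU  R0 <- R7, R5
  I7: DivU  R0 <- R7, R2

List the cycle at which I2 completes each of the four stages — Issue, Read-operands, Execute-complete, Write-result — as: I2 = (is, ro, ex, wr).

I1: IS=1 RO=2 EX=9 WR=10
I2: IS=11 RO=12 EX=19 WR=20  [struct: DivU busy until I1 writes@10]
I3: IS=21 RO=22 EX=29 WR=30  [struct: DivU busy until I2 writes@20]
I4: IS=22 RO=31 EX=32 WR=33  [RAW R5: wait I3 write@30]
I5: IS=23 RO=24 EX=26 WR=27
I6: IS=28 RO=31 EX=33 WR=34  [struct: AddU busy until I5 writes@27; RAW R5: wait I3 write@30]
I7: IS=35 RO=36 EX=43 WR=44  [WAW R0: wait I6 write@34]

I2 = (11, 12, 19, 20)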